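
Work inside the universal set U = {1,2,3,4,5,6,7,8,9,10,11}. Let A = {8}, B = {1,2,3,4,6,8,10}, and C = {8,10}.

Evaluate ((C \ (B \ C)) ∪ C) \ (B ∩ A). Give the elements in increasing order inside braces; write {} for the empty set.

B \ C = {1,2,3,4,6}
C \ (B \ C) = {8,10}
(C \ (B \ C)) ∪ C = {8,10}
B ∩ A = {8}
((C \ (B \ C)) ∪ C) \ (B ∩ A) = {10}

{10}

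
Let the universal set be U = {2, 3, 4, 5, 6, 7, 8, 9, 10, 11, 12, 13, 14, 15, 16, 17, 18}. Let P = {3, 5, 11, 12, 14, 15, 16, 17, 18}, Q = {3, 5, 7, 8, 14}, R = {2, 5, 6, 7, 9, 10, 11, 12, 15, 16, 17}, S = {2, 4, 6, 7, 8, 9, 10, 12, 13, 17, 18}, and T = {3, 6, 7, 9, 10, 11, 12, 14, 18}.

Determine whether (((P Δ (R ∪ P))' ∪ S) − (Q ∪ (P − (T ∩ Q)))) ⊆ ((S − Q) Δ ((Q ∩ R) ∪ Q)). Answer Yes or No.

Yes

R ∪ P = {2, 3, 5, 6, 7, 9, 10, 11, 12, 14, 15, 16, 17, 18}
P Δ (R ∪ P) = {2, 6, 7, 9, 10}
(P Δ (R ∪ P))' = {3, 4, 5, 8, 11, 12, 13, 14, 15, 16, 17, 18}
(P Δ (R ∪ P))' ∪ S = {2, 3, 4, 5, 6, 7, 8, 9, 10, 11, 12, 13, 14, 15, 16, 17, 18}
T ∩ Q = {3, 7, 14}
P − (T ∩ Q) = {5, 11, 12, 15, 16, 17, 18}
Q ∪ (P − (T ∩ Q)) = {3, 5, 7, 8, 11, 12, 14, 15, 16, 17, 18}
((P Δ (R ∪ P))' ∪ S) − (Q ∪ (P − (T ∩ Q))) = {2, 4, 6, 9, 10, 13}
S − Q = {2, 4, 6, 9, 10, 12, 13, 17, 18}
Q ∩ R = {5, 7}
(Q ∩ R) ∪ Q = {3, 5, 7, 8, 14}
(S − Q) Δ ((Q ∩ R) ∪ Q) = {2, 3, 4, 5, 6, 7, 8, 9, 10, 12, 13, 14, 17, 18}
Every element of {2, 4, 6, 9, 10, 13} is in {2, 3, 4, 5, 6, 7, 8, 9, 10, 12, 13, 14, 17, 18}, so ((P Δ (R ∪ P))' ∪ S) − (Q ∪ (P − (T ∩ Q))) ⊆ (S − Q) Δ ((Q ∩ R) ∪ Q).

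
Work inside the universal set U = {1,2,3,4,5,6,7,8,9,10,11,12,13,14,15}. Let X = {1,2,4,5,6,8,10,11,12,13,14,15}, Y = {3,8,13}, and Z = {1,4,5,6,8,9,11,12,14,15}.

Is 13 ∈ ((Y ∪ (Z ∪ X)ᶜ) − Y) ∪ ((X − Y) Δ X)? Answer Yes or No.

13 ∉ Z and 13 ∈ X, so 13 ∈ Z ∪ X
13 ∉ (Z ∪ X)ᶜ since 13 ∈ (Z ∪ X)
13 ∈ Y and 13 ∉ (Z ∪ X)ᶜ, so 13 ∈ Y ∪ (Z ∪ X)ᶜ
13 ∈ (Y ∪ (Z ∪ X)ᶜ) and 13 ∈ Y, so 13 ∉ (Y ∪ (Z ∪ X)ᶜ) − Y
13 ∈ X and 13 ∈ Y, so 13 ∉ X − Y
13 ∉ (X − Y) and 13 ∈ X, so 13 ∈ (X − Y) Δ X
13 ∉ ((Y ∪ (Z ∪ X)ᶜ) − Y) and 13 ∈ ((X − Y) Δ X), so 13 ∈ ((Y ∪ (Z ∪ X)ᶜ) − Y) ∪ ((X − Y) Δ X)

Yes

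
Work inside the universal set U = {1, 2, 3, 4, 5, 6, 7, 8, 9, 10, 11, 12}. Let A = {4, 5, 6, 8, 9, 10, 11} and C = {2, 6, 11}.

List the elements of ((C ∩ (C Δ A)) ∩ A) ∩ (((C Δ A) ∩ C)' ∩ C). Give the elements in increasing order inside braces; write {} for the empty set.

C Δ A = {2, 4, 5, 8, 9, 10}
C ∩ (C Δ A) = {2}
(C ∩ (C Δ A)) ∩ A = {}
(C Δ A) ∩ C = {2}
((C Δ A) ∩ C)' = {1, 3, 4, 5, 6, 7, 8, 9, 10, 11, 12}
((C Δ A) ∩ C)' ∩ C = {6, 11}
((C ∩ (C Δ A)) ∩ A) ∩ (((C Δ A) ∩ C)' ∩ C) = {}

{}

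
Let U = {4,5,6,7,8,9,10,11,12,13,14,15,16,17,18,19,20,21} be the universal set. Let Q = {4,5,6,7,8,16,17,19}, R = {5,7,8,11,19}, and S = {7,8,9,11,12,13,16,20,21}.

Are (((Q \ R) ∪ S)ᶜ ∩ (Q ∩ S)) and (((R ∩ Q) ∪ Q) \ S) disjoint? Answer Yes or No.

Q \ R = {4,6,16,17}
(Q \ R) ∪ S = {4,6,7,8,9,11,12,13,16,17,20,21}
((Q \ R) ∪ S)ᶜ = {5,10,14,15,18,19}
Q ∩ S = {7,8,16}
((Q \ R) ∪ S)ᶜ ∩ (Q ∩ S) = {}
R ∩ Q = {5,7,8,19}
(R ∩ Q) ∪ Q = {4,5,6,7,8,16,17,19}
((R ∩ Q) ∪ Q) \ S = {4,5,6,17,19}
{} and {4,5,6,17,19} share no elements.

Yes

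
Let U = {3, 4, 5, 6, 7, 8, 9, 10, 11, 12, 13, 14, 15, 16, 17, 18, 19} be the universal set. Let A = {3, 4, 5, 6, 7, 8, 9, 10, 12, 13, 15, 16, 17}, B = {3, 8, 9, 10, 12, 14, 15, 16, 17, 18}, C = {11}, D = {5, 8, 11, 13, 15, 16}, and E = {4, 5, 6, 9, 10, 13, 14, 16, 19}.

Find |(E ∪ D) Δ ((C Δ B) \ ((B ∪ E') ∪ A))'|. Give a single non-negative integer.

E ∪ D = {4, 5, 6, 8, 9, 10, 11, 13, 14, 15, 16, 19}
C Δ B = {3, 8, 9, 10, 11, 12, 14, 15, 16, 17, 18}
E' = {3, 7, 8, 11, 12, 15, 17, 18}
B ∪ E' = {3, 7, 8, 9, 10, 11, 12, 14, 15, 16, 17, 18}
(B ∪ E') ∪ A = {3, 4, 5, 6, 7, 8, 9, 10, 11, 12, 13, 14, 15, 16, 17, 18}
(C Δ B) \ ((B ∪ E') ∪ A) = {}
((C Δ B) \ ((B ∪ E') ∪ A))' = {3, 4, 5, 6, 7, 8, 9, 10, 11, 12, 13, 14, 15, 16, 17, 18, 19}
(E ∪ D) Δ ((C Δ B) \ ((B ∪ E') ∪ A))' = {3, 7, 12, 17, 18}
|(E ∪ D) Δ ((C Δ B) \ ((B ∪ E') ∪ A))'| = 5

5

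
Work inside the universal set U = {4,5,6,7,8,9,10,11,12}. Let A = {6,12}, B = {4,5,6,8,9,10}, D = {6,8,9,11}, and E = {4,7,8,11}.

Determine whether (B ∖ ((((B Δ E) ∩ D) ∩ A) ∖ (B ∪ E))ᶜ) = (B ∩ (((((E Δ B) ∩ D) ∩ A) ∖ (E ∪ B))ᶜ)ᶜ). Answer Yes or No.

Yes

B Δ E = {5,6,7,9,10,11}
(B Δ E) ∩ D = {6,9,11}
((B Δ E) ∩ D) ∩ A = {6}
B ∪ E = {4,5,6,7,8,9,10,11}
(((B Δ E) ∩ D) ∩ A) ∖ (B ∪ E) = {}
((((B Δ E) ∩ D) ∩ A) ∖ (B ∪ E))ᶜ = {4,5,6,7,8,9,10,11,12}
B ∖ ((((B Δ E) ∩ D) ∩ A) ∖ (B ∪ E))ᶜ = {}
E Δ B = {5,6,7,9,10,11}
(E Δ B) ∩ D = {6,9,11}
((E Δ B) ∩ D) ∩ A = {6}
E ∪ B = {4,5,6,7,8,9,10,11}
(((E Δ B) ∩ D) ∩ A) ∖ (E ∪ B) = {}
((((E Δ B) ∩ D) ∩ A) ∖ (E ∪ B))ᶜ = {4,5,6,7,8,9,10,11,12}
(((((E Δ B) ∩ D) ∩ A) ∖ (E ∪ B))ᶜ)ᶜ = {}
B ∩ (((((E Δ B) ∩ D) ∩ A) ∖ (E ∪ B))ᶜ)ᶜ = {}
Both equal {}, so B ∖ ((((B Δ E) ∩ D) ∩ A) ∖ (B ∪ E))ᶜ = B ∩ (((((E Δ B) ∩ D) ∩ A) ∖ (E ∪ B))ᶜ)ᶜ.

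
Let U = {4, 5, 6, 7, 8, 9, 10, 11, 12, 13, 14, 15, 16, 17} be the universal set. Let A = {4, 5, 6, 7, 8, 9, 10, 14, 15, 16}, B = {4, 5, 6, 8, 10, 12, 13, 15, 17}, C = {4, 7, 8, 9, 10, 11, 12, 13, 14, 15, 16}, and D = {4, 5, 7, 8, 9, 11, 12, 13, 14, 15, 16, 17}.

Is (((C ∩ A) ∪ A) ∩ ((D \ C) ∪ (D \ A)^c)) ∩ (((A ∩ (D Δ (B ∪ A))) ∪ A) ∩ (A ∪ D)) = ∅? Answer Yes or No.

No

C ∩ A = {4, 7, 8, 9, 10, 14, 15, 16}
(C ∩ A) ∪ A = {4, 5, 6, 7, 8, 9, 10, 14, 15, 16}
D \ C = {5, 17}
D \ A = {11, 12, 13, 17}
(D \ A)^c = {4, 5, 6, 7, 8, 9, 10, 14, 15, 16}
(D \ C) ∪ (D \ A)^c = {4, 5, 6, 7, 8, 9, 10, 14, 15, 16, 17}
((C ∩ A) ∪ A) ∩ ((D \ C) ∪ (D \ A)^c) = {4, 5, 6, 7, 8, 9, 10, 14, 15, 16}
B ∪ A = {4, 5, 6, 7, 8, 9, 10, 12, 13, 14, 15, 16, 17}
D Δ (B ∪ A) = {6, 10, 11}
A ∩ (D Δ (B ∪ A)) = {6, 10}
(A ∩ (D Δ (B ∪ A))) ∪ A = {4, 5, 6, 7, 8, 9, 10, 14, 15, 16}
A ∪ D = {4, 5, 6, 7, 8, 9, 10, 11, 12, 13, 14, 15, 16, 17}
((A ∩ (D Δ (B ∪ A))) ∪ A) ∩ (A ∪ D) = {4, 5, 6, 7, 8, 9, 10, 14, 15, 16}
4 lies in both, so they are not disjoint.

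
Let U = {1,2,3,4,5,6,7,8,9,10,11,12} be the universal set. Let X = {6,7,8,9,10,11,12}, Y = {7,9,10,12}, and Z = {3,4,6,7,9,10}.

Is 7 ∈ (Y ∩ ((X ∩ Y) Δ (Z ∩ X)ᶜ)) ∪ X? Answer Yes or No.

Yes

7 ∈ X and 7 ∈ Y, so 7 ∈ X ∩ Y
7 ∈ Z and 7 ∈ X, so 7 ∈ Z ∩ X
7 ∉ (Z ∩ X)ᶜ since 7 ∈ (Z ∩ X)
7 ∈ (X ∩ Y) and 7 ∉ (Z ∩ X)ᶜ, so 7 ∈ (X ∩ Y) Δ (Z ∩ X)ᶜ
7 ∈ Y and 7 ∈ ((X ∩ Y) Δ (Z ∩ X)ᶜ), so 7 ∈ Y ∩ ((X ∩ Y) Δ (Z ∩ X)ᶜ)
7 ∈ (Y ∩ ((X ∩ Y) Δ (Z ∩ X)ᶜ)) and 7 ∈ X, so 7 ∈ (Y ∩ ((X ∩ Y) Δ (Z ∩ X)ᶜ)) ∪ X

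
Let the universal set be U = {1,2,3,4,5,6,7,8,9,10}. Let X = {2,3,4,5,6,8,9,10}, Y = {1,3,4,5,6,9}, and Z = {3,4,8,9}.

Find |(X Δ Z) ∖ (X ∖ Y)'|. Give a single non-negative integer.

2

X Δ Z = {2,5,6,10}
X ∖ Y = {2,8,10}
(X ∖ Y)' = {1,3,4,5,6,7,9}
(X Δ Z) ∖ (X ∖ Y)' = {2,10}
|(X Δ Z) ∖ (X ∖ Y)'| = 2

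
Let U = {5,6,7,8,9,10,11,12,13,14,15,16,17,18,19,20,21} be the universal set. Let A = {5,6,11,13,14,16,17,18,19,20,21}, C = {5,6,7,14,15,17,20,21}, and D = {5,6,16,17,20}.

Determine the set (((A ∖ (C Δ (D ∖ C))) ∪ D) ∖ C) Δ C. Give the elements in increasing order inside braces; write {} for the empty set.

D ∖ C = {16}
C Δ (D ∖ C) = {5,6,7,14,15,16,17,20,21}
A ∖ (C Δ (D ∖ C)) = {11,13,18,19}
(A ∖ (C Δ (D ∖ C))) ∪ D = {5,6,11,13,16,17,18,19,20}
((A ∖ (C Δ (D ∖ C))) ∪ D) ∖ C = {11,13,16,18,19}
(((A ∖ (C Δ (D ∖ C))) ∪ D) ∖ C) Δ C = {5,6,7,11,13,14,15,16,17,18,19,20,21}

{5,6,7,11,13,14,15,16,17,18,19,20,21}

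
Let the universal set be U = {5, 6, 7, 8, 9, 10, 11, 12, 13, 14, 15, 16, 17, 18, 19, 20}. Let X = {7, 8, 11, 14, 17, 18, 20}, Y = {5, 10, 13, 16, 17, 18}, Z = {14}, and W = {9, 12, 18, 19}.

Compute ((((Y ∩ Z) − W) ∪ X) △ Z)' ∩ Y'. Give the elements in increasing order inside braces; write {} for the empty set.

{6, 9, 12, 14, 15, 19}

Y ∩ Z = {}
(Y ∩ Z) − W = {}
((Y ∩ Z) − W) ∪ X = {7, 8, 11, 14, 17, 18, 20}
(((Y ∩ Z) − W) ∪ X) △ Z = {7, 8, 11, 17, 18, 20}
((((Y ∩ Z) − W) ∪ X) △ Z)' = {5, 6, 9, 10, 12, 13, 14, 15, 16, 19}
Y' = {6, 7, 8, 9, 11, 12, 14, 15, 19, 20}
((((Y ∩ Z) − W) ∪ X) △ Z)' ∩ Y' = {6, 9, 12, 14, 15, 19}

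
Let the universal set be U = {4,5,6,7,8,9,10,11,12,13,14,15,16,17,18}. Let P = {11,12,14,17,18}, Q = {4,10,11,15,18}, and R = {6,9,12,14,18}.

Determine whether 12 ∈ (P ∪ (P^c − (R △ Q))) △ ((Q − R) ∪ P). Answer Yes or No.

12 ∈ P, so 12 ∉ P^c
12 ∈ R and 12 ∉ Q, so 12 ∈ R △ Q
12 ∉ P^c and 12 ∈ (R △ Q), so 12 ∉ P^c − (R △ Q)
12 ∈ P and 12 ∉ (P^c − (R △ Q)), so 12 ∈ P ∪ (P^c − (R △ Q))
12 ∉ Q and 12 ∈ R, so 12 ∉ Q − R
12 ∉ (Q − R) and 12 ∈ P, so 12 ∈ (Q − R) ∪ P
12 ∈ (P ∪ (P^c − (R △ Q))) and 12 ∈ ((Q − R) ∪ P), so 12 ∉ (P ∪ (P^c − (R △ Q))) △ ((Q − R) ∪ P)

No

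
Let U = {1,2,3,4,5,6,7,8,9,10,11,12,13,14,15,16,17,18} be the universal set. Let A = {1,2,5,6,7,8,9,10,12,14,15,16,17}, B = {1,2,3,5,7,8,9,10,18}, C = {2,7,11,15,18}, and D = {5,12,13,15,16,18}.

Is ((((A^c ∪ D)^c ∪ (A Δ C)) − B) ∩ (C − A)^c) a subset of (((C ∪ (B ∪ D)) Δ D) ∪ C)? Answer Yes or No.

A^c = {3,4,11,13,18}
A^c ∪ D = {3,4,5,11,12,13,15,16,18}
(A^c ∪ D)^c = {1,2,6,7,8,9,10,14,17}
A Δ C = {1,5,6,8,9,10,11,12,14,16,17,18}
(A^c ∪ D)^c ∪ (A Δ C) = {1,2,5,6,7,8,9,10,11,12,14,16,17,18}
((A^c ∪ D)^c ∪ (A Δ C)) − B = {6,11,12,14,16,17}
C − A = {11,18}
(C − A)^c = {1,2,3,4,5,6,7,8,9,10,12,13,14,15,16,17}
(((A^c ∪ D)^c ∪ (A Δ C)) − B) ∩ (C − A)^c = {6,12,14,16,17}
B ∪ D = {1,2,3,5,7,8,9,10,12,13,15,16,18}
C ∪ (B ∪ D) = {1,2,3,5,7,8,9,10,11,12,13,15,16,18}
(C ∪ (B ∪ D)) Δ D = {1,2,3,7,8,9,10,11}
((C ∪ (B ∪ D)) Δ D) ∪ C = {1,2,3,7,8,9,10,11,15,18}
6 ∈ (((A^c ∪ D)^c ∪ (A Δ C)) − B) ∩ (C − A)^c but 6 ∉ ((C ∪ (B ∪ D)) Δ D) ∪ C, so the inclusion fails.

No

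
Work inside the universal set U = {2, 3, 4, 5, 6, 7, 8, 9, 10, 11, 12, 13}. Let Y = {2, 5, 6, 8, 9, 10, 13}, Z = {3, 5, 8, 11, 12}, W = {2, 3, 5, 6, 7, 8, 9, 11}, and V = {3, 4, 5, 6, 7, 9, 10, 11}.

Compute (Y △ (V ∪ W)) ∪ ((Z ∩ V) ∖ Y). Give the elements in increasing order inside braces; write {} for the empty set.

V ∪ W = {2, 3, 4, 5, 6, 7, 8, 9, 10, 11}
Y △ (V ∪ W) = {3, 4, 7, 11, 13}
Z ∩ V = {3, 5, 11}
(Z ∩ V) ∖ Y = {3, 11}
(Y △ (V ∪ W)) ∪ ((Z ∩ V) ∖ Y) = {3, 4, 7, 11, 13}

{3, 4, 7, 11, 13}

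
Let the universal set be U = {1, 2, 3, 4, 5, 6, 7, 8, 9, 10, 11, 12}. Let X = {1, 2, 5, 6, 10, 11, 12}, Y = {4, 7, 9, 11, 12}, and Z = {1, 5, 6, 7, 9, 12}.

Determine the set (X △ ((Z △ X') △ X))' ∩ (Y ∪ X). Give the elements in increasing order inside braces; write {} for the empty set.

X' = {3, 4, 7, 8, 9}
Z △ X' = {1, 3, 4, 5, 6, 8, 12}
(Z △ X') △ X = {2, 3, 4, 8, 10, 11}
X △ ((Z △ X') △ X) = {1, 3, 4, 5, 6, 8, 12}
(X △ ((Z △ X') △ X))' = {2, 7, 9, 10, 11}
Y ∪ X = {1, 2, 4, 5, 6, 7, 9, 10, 11, 12}
(X △ ((Z △ X') △ X))' ∩ (Y ∪ X) = {2, 7, 9, 10, 11}

{2, 7, 9, 10, 11}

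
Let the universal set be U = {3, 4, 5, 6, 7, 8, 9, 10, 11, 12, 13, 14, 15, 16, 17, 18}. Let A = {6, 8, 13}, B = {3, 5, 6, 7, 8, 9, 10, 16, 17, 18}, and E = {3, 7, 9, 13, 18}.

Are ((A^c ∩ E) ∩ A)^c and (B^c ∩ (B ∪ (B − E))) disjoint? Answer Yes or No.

Yes

A^c = {3, 4, 5, 7, 9, 10, 11, 12, 14, 15, 16, 17, 18}
A^c ∩ E = {3, 7, 9, 18}
(A^c ∩ E) ∩ A = {}
((A^c ∩ E) ∩ A)^c = {3, 4, 5, 6, 7, 8, 9, 10, 11, 12, 13, 14, 15, 16, 17, 18}
B^c = {4, 11, 12, 13, 14, 15}
B − E = {5, 6, 8, 10, 16, 17}
B ∪ (B − E) = {3, 5, 6, 7, 8, 9, 10, 16, 17, 18}
B^c ∩ (B ∪ (B − E)) = {}
{3, 4, 5, 6, 7, 8, 9, 10, 11, 12, 13, 14, 15, 16, 17, 18} and {} share no elements.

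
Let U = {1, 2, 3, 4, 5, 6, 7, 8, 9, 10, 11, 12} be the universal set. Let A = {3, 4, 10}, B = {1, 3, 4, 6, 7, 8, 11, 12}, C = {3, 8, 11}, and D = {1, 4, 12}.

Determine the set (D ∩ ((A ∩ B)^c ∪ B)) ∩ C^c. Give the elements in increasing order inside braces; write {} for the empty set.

A ∩ B = {3, 4}
(A ∩ B)^c = {1, 2, 5, 6, 7, 8, 9, 10, 11, 12}
(A ∩ B)^c ∪ B = {1, 2, 3, 4, 5, 6, 7, 8, 9, 10, 11, 12}
D ∩ ((A ∩ B)^c ∪ B) = {1, 4, 12}
C^c = {1, 2, 4, 5, 6, 7, 9, 10, 12}
(D ∩ ((A ∩ B)^c ∪ B)) ∩ C^c = {1, 4, 12}

{1, 4, 12}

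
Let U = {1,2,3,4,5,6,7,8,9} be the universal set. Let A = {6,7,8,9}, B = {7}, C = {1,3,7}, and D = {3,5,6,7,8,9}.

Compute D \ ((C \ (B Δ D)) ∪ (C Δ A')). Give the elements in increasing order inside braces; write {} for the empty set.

B Δ D = {3,5,6,8,9}
C \ (B Δ D) = {1,7}
A' = {1,2,3,4,5}
C Δ A' = {2,4,5,7}
(C \ (B Δ D)) ∪ (C Δ A') = {1,2,4,5,7}
D \ ((C \ (B Δ D)) ∪ (C Δ A')) = {3,6,8,9}

{3,6,8,9}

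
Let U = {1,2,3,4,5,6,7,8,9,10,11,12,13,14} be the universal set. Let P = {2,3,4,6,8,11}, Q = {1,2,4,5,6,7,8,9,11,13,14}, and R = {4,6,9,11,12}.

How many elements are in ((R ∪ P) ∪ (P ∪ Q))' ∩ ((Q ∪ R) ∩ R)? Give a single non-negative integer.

0

R ∪ P = {2,3,4,6,8,9,11,12}
P ∪ Q = {1,2,3,4,5,6,7,8,9,11,13,14}
(R ∪ P) ∪ (P ∪ Q) = {1,2,3,4,5,6,7,8,9,11,12,13,14}
((R ∪ P) ∪ (P ∪ Q))' = {10}
Q ∪ R = {1,2,4,5,6,7,8,9,11,12,13,14}
(Q ∪ R) ∩ R = {4,6,9,11,12}
((R ∪ P) ∪ (P ∪ Q))' ∩ ((Q ∪ R) ∩ R) = {}
|((R ∪ P) ∪ (P ∪ Q))' ∩ ((Q ∪ R) ∩ R)| = 0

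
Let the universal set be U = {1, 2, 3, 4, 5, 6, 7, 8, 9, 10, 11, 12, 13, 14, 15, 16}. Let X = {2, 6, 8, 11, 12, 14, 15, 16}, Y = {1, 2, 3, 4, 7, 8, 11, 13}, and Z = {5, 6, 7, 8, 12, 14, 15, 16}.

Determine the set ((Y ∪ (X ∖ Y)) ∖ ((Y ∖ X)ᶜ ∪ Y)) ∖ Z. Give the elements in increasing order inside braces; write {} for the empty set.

{}

X ∖ Y = {6, 12, 14, 15, 16}
Y ∪ (X ∖ Y) = {1, 2, 3, 4, 6, 7, 8, 11, 12, 13, 14, 15, 16}
Y ∖ X = {1, 3, 4, 7, 13}
(Y ∖ X)ᶜ = {2, 5, 6, 8, 9, 10, 11, 12, 14, 15, 16}
(Y ∖ X)ᶜ ∪ Y = {1, 2, 3, 4, 5, 6, 7, 8, 9, 10, 11, 12, 13, 14, 15, 16}
(Y ∪ (X ∖ Y)) ∖ ((Y ∖ X)ᶜ ∪ Y) = {}
((Y ∪ (X ∖ Y)) ∖ ((Y ∖ X)ᶜ ∪ Y)) ∖ Z = {}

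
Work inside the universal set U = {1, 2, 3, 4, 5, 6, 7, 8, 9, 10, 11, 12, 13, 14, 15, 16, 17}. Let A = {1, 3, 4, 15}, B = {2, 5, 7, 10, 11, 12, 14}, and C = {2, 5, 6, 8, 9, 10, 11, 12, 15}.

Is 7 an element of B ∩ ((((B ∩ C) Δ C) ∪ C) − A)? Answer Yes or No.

No

7 ∈ B and 7 ∉ C, so 7 ∉ B ∩ C
7 ∉ (B ∩ C) and 7 ∉ C, so 7 ∉ (B ∩ C) Δ C
7 ∉ ((B ∩ C) Δ C) and 7 ∉ C, so 7 ∉ ((B ∩ C) Δ C) ∪ C
7 ∉ (((B ∩ C) Δ C) ∪ C) and 7 ∉ A, so 7 ∉ (((B ∩ C) Δ C) ∪ C) − A
7 ∈ B and 7 ∉ ((((B ∩ C) Δ C) ∪ C) − A), so 7 ∉ B ∩ ((((B ∩ C) Δ C) ∪ C) − A)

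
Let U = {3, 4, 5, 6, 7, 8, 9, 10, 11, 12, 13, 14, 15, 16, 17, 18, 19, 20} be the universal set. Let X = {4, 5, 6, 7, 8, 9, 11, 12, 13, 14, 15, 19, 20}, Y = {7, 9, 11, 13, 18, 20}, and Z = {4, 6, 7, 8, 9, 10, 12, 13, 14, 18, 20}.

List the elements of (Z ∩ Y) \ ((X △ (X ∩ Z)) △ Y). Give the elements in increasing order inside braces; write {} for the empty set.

Z ∩ Y = {7, 9, 13, 18, 20}
X ∩ Z = {4, 6, 7, 8, 9, 12, 13, 14, 20}
X △ (X ∩ Z) = {5, 11, 15, 19}
(X △ (X ∩ Z)) △ Y = {5, 7, 9, 13, 15, 18, 19, 20}
(Z ∩ Y) \ ((X △ (X ∩ Z)) △ Y) = {}

{}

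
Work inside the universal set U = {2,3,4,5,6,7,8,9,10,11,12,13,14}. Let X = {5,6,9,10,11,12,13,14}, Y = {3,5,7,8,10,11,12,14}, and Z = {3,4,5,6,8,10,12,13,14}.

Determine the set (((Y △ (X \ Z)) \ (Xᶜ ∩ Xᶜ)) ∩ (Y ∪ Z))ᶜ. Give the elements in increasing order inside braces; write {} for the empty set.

X \ Z = {9,11}
Y △ (X \ Z) = {3,5,7,8,9,10,12,14}
Xᶜ = {2,3,4,7,8}
Xᶜ ∩ Xᶜ = {2,3,4,7,8}
(Y △ (X \ Z)) \ (Xᶜ ∩ Xᶜ) = {5,9,10,12,14}
Y ∪ Z = {3,4,5,6,7,8,10,11,12,13,14}
((Y △ (X \ Z)) \ (Xᶜ ∩ Xᶜ)) ∩ (Y ∪ Z) = {5,10,12,14}
(((Y △ (X \ Z)) \ (Xᶜ ∩ Xᶜ)) ∩ (Y ∪ Z))ᶜ = {2,3,4,6,7,8,9,11,13}

{2,3,4,6,7,8,9,11,13}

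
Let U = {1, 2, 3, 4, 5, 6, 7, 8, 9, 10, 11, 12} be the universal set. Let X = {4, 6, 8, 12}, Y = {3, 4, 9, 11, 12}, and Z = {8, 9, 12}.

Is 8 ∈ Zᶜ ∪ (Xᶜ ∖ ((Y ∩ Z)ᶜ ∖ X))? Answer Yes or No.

No

8 ∈ Z, so 8 ∉ Zᶜ
8 ∈ X, so 8 ∉ Xᶜ
8 ∉ Y and 8 ∈ Z, so 8 ∉ Y ∩ Z
8 ∈ (Y ∩ Z)ᶜ since 8 ∉ (Y ∩ Z)
8 ∈ (Y ∩ Z)ᶜ and 8 ∈ X, so 8 ∉ (Y ∩ Z)ᶜ ∖ X
8 ∉ Xᶜ and 8 ∉ ((Y ∩ Z)ᶜ ∖ X), so 8 ∉ Xᶜ ∖ ((Y ∩ Z)ᶜ ∖ X)
8 ∉ Zᶜ and 8 ∉ (Xᶜ ∖ ((Y ∩ Z)ᶜ ∖ X)), so 8 ∉ Zᶜ ∪ (Xᶜ ∖ ((Y ∩ Z)ᶜ ∖ X))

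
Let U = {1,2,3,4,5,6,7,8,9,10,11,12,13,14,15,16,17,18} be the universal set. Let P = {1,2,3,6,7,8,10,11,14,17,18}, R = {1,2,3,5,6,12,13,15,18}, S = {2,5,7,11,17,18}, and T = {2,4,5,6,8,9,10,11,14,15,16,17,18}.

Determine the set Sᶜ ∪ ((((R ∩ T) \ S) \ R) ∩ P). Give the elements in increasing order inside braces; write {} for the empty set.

{1,3,4,6,8,9,10,12,13,14,15,16}

Sᶜ = {1,3,4,6,8,9,10,12,13,14,15,16}
R ∩ T = {2,5,6,15,18}
(R ∩ T) \ S = {6,15}
((R ∩ T) \ S) \ R = {}
(((R ∩ T) \ S) \ R) ∩ P = {}
Sᶜ ∪ ((((R ∩ T) \ S) \ R) ∩ P) = {1,3,4,6,8,9,10,12,13,14,15,16}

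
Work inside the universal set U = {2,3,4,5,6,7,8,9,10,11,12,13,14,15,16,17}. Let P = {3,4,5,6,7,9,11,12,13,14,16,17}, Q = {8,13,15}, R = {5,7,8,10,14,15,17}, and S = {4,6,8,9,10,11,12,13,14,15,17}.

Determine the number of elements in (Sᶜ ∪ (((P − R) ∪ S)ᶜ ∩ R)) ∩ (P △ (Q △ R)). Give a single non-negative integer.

2

Sᶜ = {2,3,5,7,16}
P − R = {3,4,6,9,11,12,13,16}
(P − R) ∪ S = {3,4,6,8,9,10,11,12,13,14,15,16,17}
((P − R) ∪ S)ᶜ = {2,5,7}
((P − R) ∪ S)ᶜ ∩ R = {5,7}
Sᶜ ∪ (((P − R) ∪ S)ᶜ ∩ R) = {2,3,5,7,16}
Q △ R = {5,7,10,13,14,17}
P △ (Q △ R) = {3,4,6,9,10,11,12,16}
(Sᶜ ∪ (((P − R) ∪ S)ᶜ ∩ R)) ∩ (P △ (Q △ R)) = {3,16}
|(Sᶜ ∪ (((P − R) ∪ S)ᶜ ∩ R)) ∩ (P △ (Q △ R))| = 2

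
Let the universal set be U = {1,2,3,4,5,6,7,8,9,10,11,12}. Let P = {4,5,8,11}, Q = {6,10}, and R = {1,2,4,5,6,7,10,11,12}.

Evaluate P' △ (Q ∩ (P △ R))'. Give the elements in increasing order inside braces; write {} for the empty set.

P' = {1,2,3,6,7,9,10,12}
P △ R = {1,2,6,7,8,10,12}
Q ∩ (P △ R) = {6,10}
(Q ∩ (P △ R))' = {1,2,3,4,5,7,8,9,11,12}
P' △ (Q ∩ (P △ R))' = {4,5,6,8,10,11}

{4,5,6,8,10,11}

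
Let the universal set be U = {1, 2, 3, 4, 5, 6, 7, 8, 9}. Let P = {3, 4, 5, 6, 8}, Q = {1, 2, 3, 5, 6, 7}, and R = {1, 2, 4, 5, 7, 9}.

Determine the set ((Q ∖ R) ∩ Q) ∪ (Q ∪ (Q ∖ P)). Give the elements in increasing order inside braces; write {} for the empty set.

Q ∖ R = {3, 6}
(Q ∖ R) ∩ Q = {3, 6}
Q ∖ P = {1, 2, 7}
Q ∪ (Q ∖ P) = {1, 2, 3, 5, 6, 7}
((Q ∖ R) ∩ Q) ∪ (Q ∪ (Q ∖ P)) = {1, 2, 3, 5, 6, 7}

{1, 2, 3, 5, 6, 7}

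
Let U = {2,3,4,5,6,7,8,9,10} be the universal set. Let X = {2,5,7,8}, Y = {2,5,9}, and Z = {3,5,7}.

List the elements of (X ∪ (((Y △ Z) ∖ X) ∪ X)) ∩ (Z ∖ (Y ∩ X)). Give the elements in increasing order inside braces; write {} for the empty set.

Y △ Z = {2,3,7,9}
(Y △ Z) ∖ X = {3,9}
((Y △ Z) ∖ X) ∪ X = {2,3,5,7,8,9}
X ∪ (((Y △ Z) ∖ X) ∪ X) = {2,3,5,7,8,9}
Y ∩ X = {2,5}
Z ∖ (Y ∩ X) = {3,7}
(X ∪ (((Y △ Z) ∖ X) ∪ X)) ∩ (Z ∖ (Y ∩ X)) = {3,7}

{3,7}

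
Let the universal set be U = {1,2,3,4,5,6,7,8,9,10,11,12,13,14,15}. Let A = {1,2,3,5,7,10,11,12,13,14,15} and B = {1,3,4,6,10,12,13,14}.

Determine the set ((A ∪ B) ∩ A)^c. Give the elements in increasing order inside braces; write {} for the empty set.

A ∪ B = {1,2,3,4,5,6,7,10,11,12,13,14,15}
(A ∪ B) ∩ A = {1,2,3,5,7,10,11,12,13,14,15}
((A ∪ B) ∩ A)^c = {4,6,8,9}

{4,6,8,9}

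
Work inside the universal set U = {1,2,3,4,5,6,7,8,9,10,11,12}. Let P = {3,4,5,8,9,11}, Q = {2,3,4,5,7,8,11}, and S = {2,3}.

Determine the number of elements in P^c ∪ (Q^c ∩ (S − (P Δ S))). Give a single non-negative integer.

P^c = {1,2,6,7,10,12}
Q^c = {1,6,9,10,12}
P Δ S = {2,4,5,8,9,11}
S − (P Δ S) = {3}
Q^c ∩ (S − (P Δ S)) = {}
P^c ∪ (Q^c ∩ (S − (P Δ S))) = {1,2,6,7,10,12}
|P^c ∪ (Q^c ∩ (S − (P Δ S)))| = 6

6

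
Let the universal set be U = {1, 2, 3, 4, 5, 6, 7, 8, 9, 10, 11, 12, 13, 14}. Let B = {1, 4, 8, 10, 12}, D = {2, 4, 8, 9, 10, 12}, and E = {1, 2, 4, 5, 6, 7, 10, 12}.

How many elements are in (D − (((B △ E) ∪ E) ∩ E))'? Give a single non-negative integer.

B △ E = {2, 5, 6, 7, 8}
(B △ E) ∪ E = {1, 2, 4, 5, 6, 7, 8, 10, 12}
((B △ E) ∪ E) ∩ E = {1, 2, 4, 5, 6, 7, 10, 12}
D − (((B △ E) ∪ E) ∩ E) = {8, 9}
(D − (((B △ E) ∪ E) ∩ E))' = {1, 2, 3, 4, 5, 6, 7, 10, 11, 12, 13, 14}
|(D − (((B △ E) ∪ E) ∩ E))'| = 12

12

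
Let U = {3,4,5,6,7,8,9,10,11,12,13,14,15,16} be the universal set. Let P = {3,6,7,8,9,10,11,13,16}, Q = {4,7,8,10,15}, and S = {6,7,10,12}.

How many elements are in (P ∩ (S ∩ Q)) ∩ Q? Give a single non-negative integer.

2

S ∩ Q = {7,10}
P ∩ (S ∩ Q) = {7,10}
(P ∩ (S ∩ Q)) ∩ Q = {7,10}
|(P ∩ (S ∩ Q)) ∩ Q| = 2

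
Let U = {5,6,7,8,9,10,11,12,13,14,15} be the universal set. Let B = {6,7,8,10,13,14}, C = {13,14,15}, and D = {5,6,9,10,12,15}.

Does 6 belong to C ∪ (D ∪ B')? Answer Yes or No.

6 ∈ B, so 6 ∉ B'
6 ∈ D and 6 ∉ B', so 6 ∈ D ∪ B'
6 ∉ C and 6 ∈ (D ∪ B'), so 6 ∈ C ∪ (D ∪ B')

Yes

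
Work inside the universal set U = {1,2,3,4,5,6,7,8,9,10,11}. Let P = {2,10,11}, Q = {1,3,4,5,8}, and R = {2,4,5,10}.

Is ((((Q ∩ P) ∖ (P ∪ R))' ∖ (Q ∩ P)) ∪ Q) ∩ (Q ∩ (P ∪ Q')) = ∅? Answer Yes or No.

Q ∩ P = {}
P ∪ R = {2,4,5,10,11}
(Q ∩ P) ∖ (P ∪ R) = {}
((Q ∩ P) ∖ (P ∪ R))' = {1,2,3,4,5,6,7,8,9,10,11}
((Q ∩ P) ∖ (P ∪ R))' ∖ (Q ∩ P) = {1,2,3,4,5,6,7,8,9,10,11}
(((Q ∩ P) ∖ (P ∪ R))' ∖ (Q ∩ P)) ∪ Q = {1,2,3,4,5,6,7,8,9,10,11}
Q' = {2,6,7,9,10,11}
P ∪ Q' = {2,6,7,9,10,11}
Q ∩ (P ∪ Q') = {}
{1,2,3,4,5,6,7,8,9,10,11} and {} share no elements.

Yes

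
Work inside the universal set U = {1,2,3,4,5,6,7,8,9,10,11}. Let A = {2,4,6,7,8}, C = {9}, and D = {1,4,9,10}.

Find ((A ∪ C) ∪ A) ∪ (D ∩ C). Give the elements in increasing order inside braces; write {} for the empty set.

A ∪ C = {2,4,6,7,8,9}
(A ∪ C) ∪ A = {2,4,6,7,8,9}
D ∩ C = {9}
((A ∪ C) ∪ A) ∪ (D ∩ C) = {2,4,6,7,8,9}

{2,4,6,7,8,9}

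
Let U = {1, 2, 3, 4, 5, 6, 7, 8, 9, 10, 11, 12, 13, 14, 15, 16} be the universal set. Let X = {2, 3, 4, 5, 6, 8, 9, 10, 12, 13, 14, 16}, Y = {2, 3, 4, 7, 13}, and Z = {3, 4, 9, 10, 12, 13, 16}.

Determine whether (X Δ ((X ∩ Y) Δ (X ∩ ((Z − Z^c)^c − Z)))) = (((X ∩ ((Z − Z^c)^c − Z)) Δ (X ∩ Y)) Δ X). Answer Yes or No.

Yes

X ∩ Y = {2, 3, 4, 13}
Z^c = {1, 2, 5, 6, 7, 8, 11, 14, 15}
Z − Z^c = {3, 4, 9, 10, 12, 13, 16}
(Z − Z^c)^c = {1, 2, 5, 6, 7, 8, 11, 14, 15}
(Z − Z^c)^c − Z = {1, 2, 5, 6, 7, 8, 11, 14, 15}
X ∩ ((Z − Z^c)^c − Z) = {2, 5, 6, 8, 14}
(X ∩ Y) Δ (X ∩ ((Z − Z^c)^c − Z)) = {3, 4, 5, 6, 8, 13, 14}
X Δ ((X ∩ Y) Δ (X ∩ ((Z − Z^c)^c − Z))) = {2, 9, 10, 12, 16}
(X ∩ ((Z − Z^c)^c − Z)) Δ (X ∩ Y) = {3, 4, 5, 6, 8, 13, 14}
((X ∩ ((Z − Z^c)^c − Z)) Δ (X ∩ Y)) Δ X = {2, 9, 10, 12, 16}
Both equal {2, 9, 10, 12, 16}, so X Δ ((X ∩ Y) Δ (X ∩ ((Z − Z^c)^c − Z))) = ((X ∩ ((Z − Z^c)^c − Z)) Δ (X ∩ Y)) Δ X.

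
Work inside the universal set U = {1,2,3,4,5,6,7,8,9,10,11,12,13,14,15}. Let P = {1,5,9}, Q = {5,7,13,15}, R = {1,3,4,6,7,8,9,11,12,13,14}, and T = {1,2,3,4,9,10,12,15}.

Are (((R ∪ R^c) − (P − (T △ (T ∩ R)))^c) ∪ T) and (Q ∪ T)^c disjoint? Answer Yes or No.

R^c = {2,5,10,15}
R ∪ R^c = {1,2,3,4,5,6,7,8,9,10,11,12,13,14,15}
T ∩ R = {1,3,4,9,12}
T △ (T ∩ R) = {2,10,15}
P − (T △ (T ∩ R)) = {1,5,9}
(P − (T △ (T ∩ R)))^c = {2,3,4,6,7,8,10,11,12,13,14,15}
(R ∪ R^c) − (P − (T △ (T ∩ R)))^c = {1,5,9}
((R ∪ R^c) − (P − (T △ (T ∩ R)))^c) ∪ T = {1,2,3,4,5,9,10,12,15}
Q ∪ T = {1,2,3,4,5,7,9,10,12,13,15}
(Q ∪ T)^c = {6,8,11,14}
{1,2,3,4,5,9,10,12,15} and {6,8,11,14} share no elements.

Yes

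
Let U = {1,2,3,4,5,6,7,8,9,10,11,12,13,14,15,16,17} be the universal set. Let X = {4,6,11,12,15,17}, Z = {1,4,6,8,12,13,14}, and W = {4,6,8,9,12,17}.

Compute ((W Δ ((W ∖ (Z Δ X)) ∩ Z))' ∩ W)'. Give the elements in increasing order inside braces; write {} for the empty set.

{1,2,3,5,7,8,9,10,11,13,14,15,16,17}

Z Δ X = {1,8,11,13,14,15,17}
W ∖ (Z Δ X) = {4,6,9,12}
(W ∖ (Z Δ X)) ∩ Z = {4,6,12}
W Δ ((W ∖ (Z Δ X)) ∩ Z) = {8,9,17}
(W Δ ((W ∖ (Z Δ X)) ∩ Z))' = {1,2,3,4,5,6,7,10,11,12,13,14,15,16}
(W Δ ((W ∖ (Z Δ X)) ∩ Z))' ∩ W = {4,6,12}
((W Δ ((W ∖ (Z Δ X)) ∩ Z))' ∩ W)' = {1,2,3,5,7,8,9,10,11,13,14,15,16,17}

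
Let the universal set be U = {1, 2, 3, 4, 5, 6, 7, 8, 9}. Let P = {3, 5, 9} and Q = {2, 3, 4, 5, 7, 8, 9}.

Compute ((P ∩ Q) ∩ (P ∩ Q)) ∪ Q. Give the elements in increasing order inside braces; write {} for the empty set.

{2, 3, 4, 5, 7, 8, 9}

P ∩ Q = {3, 5, 9}
(P ∩ Q) ∩ (P ∩ Q) = {3, 5, 9}
((P ∩ Q) ∩ (P ∩ Q)) ∪ Q = {2, 3, 4, 5, 7, 8, 9}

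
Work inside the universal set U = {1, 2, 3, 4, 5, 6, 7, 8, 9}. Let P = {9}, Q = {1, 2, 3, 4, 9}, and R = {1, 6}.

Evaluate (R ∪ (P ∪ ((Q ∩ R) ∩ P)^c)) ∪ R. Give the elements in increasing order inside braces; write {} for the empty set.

{1, 2, 3, 4, 5, 6, 7, 8, 9}

Q ∩ R = {1}
(Q ∩ R) ∩ P = {}
((Q ∩ R) ∩ P)^c = {1, 2, 3, 4, 5, 6, 7, 8, 9}
P ∪ ((Q ∩ R) ∩ P)^c = {1, 2, 3, 4, 5, 6, 7, 8, 9}
R ∪ (P ∪ ((Q ∩ R) ∩ P)^c) = {1, 2, 3, 4, 5, 6, 7, 8, 9}
(R ∪ (P ∪ ((Q ∩ R) ∩ P)^c)) ∪ R = {1, 2, 3, 4, 5, 6, 7, 8, 9}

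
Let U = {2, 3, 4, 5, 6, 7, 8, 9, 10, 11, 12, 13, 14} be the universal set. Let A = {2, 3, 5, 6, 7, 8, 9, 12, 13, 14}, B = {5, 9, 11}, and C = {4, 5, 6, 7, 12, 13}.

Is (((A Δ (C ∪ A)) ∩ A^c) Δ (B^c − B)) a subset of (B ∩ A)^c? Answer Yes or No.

C ∪ A = {2, 3, 4, 5, 6, 7, 8, 9, 12, 13, 14}
A Δ (C ∪ A) = {4}
A^c = {4, 10, 11}
(A Δ (C ∪ A)) ∩ A^c = {4}
B^c = {2, 3, 4, 6, 7, 8, 10, 12, 13, 14}
B^c − B = {2, 3, 4, 6, 7, 8, 10, 12, 13, 14}
((A Δ (C ∪ A)) ∩ A^c) Δ (B^c − B) = {2, 3, 6, 7, 8, 10, 12, 13, 14}
B ∩ A = {5, 9}
(B ∩ A)^c = {2, 3, 4, 6, 7, 8, 10, 11, 12, 13, 14}
Every element of {2, 3, 6, 7, 8, 10, 12, 13, 14} is in {2, 3, 4, 6, 7, 8, 10, 11, 12, 13, 14}, so ((A Δ (C ∪ A)) ∩ A^c) Δ (B^c − B) ⊆ (B ∩ A)^c.

Yes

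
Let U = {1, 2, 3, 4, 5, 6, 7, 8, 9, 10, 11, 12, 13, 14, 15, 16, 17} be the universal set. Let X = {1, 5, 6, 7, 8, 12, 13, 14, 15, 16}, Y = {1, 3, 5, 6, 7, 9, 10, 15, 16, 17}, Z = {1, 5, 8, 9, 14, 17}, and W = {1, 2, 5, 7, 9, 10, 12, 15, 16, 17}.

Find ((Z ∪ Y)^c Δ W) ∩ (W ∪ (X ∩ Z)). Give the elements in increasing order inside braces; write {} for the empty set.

Z ∪ Y = {1, 3, 5, 6, 7, 8, 9, 10, 14, 15, 16, 17}
(Z ∪ Y)^c = {2, 4, 11, 12, 13}
(Z ∪ Y)^c Δ W = {1, 4, 5, 7, 9, 10, 11, 13, 15, 16, 17}
X ∩ Z = {1, 5, 8, 14}
W ∪ (X ∩ Z) = {1, 2, 5, 7, 8, 9, 10, 12, 14, 15, 16, 17}
((Z ∪ Y)^c Δ W) ∩ (W ∪ (X ∩ Z)) = {1, 5, 7, 9, 10, 15, 16, 17}

{1, 5, 7, 9, 10, 15, 16, 17}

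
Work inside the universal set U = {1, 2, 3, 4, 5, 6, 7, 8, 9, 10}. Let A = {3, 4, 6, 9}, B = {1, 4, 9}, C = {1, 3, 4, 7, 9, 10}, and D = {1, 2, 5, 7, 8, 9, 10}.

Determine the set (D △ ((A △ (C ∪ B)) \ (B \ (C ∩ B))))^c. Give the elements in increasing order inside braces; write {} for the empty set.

C ∪ B = {1, 3, 4, 7, 9, 10}
A △ (C ∪ B) = {1, 6, 7, 10}
C ∩ B = {1, 4, 9}
B \ (C ∩ B) = {}
(A △ (C ∪ B)) \ (B \ (C ∩ B)) = {1, 6, 7, 10}
D △ ((A △ (C ∪ B)) \ (B \ (C ∩ B))) = {2, 5, 6, 8, 9}
(D △ ((A △ (C ∪ B)) \ (B \ (C ∩ B))))^c = {1, 3, 4, 7, 10}

{1, 3, 4, 7, 10}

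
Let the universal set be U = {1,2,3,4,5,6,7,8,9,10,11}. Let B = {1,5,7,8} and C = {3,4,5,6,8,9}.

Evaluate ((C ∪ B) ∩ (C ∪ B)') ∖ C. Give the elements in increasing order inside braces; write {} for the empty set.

C ∪ B = {1,3,4,5,6,7,8,9}
(C ∪ B)' = {2,10,11}
(C ∪ B) ∩ (C ∪ B)' = {}
((C ∪ B) ∩ (C ∪ B)') ∖ C = {}

{}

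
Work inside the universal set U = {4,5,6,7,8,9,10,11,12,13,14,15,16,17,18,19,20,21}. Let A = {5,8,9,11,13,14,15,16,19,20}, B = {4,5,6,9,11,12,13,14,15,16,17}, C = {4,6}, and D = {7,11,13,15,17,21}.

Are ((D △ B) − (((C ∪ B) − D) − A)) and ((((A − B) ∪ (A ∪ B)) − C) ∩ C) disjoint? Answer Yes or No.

Yes

D △ B = {4,5,6,7,9,12,14,16,21}
C ∪ B = {4,5,6,9,11,12,13,14,15,16,17}
(C ∪ B) − D = {4,5,6,9,12,14,16}
((C ∪ B) − D) − A = {4,6,12}
(D △ B) − (((C ∪ B) − D) − A) = {5,7,9,14,16,21}
A − B = {8,19,20}
A ∪ B = {4,5,6,8,9,11,12,13,14,15,16,17,19,20}
(A − B) ∪ (A ∪ B) = {4,5,6,8,9,11,12,13,14,15,16,17,19,20}
((A − B) ∪ (A ∪ B)) − C = {5,8,9,11,12,13,14,15,16,17,19,20}
(((A − B) ∪ (A ∪ B)) − C) ∩ C = {}
{5,7,9,14,16,21} and {} share no elements.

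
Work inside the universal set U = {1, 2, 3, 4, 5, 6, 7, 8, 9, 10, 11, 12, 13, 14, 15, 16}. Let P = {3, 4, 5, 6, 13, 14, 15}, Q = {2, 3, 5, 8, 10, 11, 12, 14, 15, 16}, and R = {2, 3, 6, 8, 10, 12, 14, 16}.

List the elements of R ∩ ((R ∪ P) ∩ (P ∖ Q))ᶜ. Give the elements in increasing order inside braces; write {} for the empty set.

{2, 3, 8, 10, 12, 14, 16}

R ∪ P = {2, 3, 4, 5, 6, 8, 10, 12, 13, 14, 15, 16}
P ∖ Q = {4, 6, 13}
(R ∪ P) ∩ (P ∖ Q) = {4, 6, 13}
((R ∪ P) ∩ (P ∖ Q))ᶜ = {1, 2, 3, 5, 7, 8, 9, 10, 11, 12, 14, 15, 16}
R ∩ ((R ∪ P) ∩ (P ∖ Q))ᶜ = {2, 3, 8, 10, 12, 14, 16}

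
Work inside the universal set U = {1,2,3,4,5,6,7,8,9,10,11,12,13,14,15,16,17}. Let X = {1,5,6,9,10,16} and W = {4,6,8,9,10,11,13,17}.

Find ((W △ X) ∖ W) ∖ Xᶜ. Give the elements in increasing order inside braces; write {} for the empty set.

{1,5,16}

W △ X = {1,4,5,8,11,13,16,17}
(W △ X) ∖ W = {1,5,16}
Xᶜ = {2,3,4,7,8,11,12,13,14,15,17}
((W △ X) ∖ W) ∖ Xᶜ = {1,5,16}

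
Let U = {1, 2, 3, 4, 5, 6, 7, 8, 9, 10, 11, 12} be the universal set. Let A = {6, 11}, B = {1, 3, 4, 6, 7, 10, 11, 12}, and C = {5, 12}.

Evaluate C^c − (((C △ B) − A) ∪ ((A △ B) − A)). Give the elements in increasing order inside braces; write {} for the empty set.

{2, 6, 8, 9, 11}

C^c = {1, 2, 3, 4, 6, 7, 8, 9, 10, 11}
C △ B = {1, 3, 4, 5, 6, 7, 10, 11}
(C △ B) − A = {1, 3, 4, 5, 7, 10}
A △ B = {1, 3, 4, 7, 10, 12}
(A △ B) − A = {1, 3, 4, 7, 10, 12}
((C △ B) − A) ∪ ((A △ B) − A) = {1, 3, 4, 5, 7, 10, 12}
C^c − (((C △ B) − A) ∪ ((A △ B) − A)) = {2, 6, 8, 9, 11}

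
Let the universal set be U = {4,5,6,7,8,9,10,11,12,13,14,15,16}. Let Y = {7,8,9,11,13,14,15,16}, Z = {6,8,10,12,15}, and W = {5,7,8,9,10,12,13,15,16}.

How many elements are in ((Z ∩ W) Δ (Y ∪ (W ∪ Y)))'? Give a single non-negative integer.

6

Z ∩ W = {8,10,12,15}
W ∪ Y = {5,7,8,9,10,11,12,13,14,15,16}
Y ∪ (W ∪ Y) = {5,7,8,9,10,11,12,13,14,15,16}
(Z ∩ W) Δ (Y ∪ (W ∪ Y)) = {5,7,9,11,13,14,16}
((Z ∩ W) Δ (Y ∪ (W ∪ Y)))' = {4,6,8,10,12,15}
|((Z ∩ W) Δ (Y ∪ (W ∪ Y)))'| = 6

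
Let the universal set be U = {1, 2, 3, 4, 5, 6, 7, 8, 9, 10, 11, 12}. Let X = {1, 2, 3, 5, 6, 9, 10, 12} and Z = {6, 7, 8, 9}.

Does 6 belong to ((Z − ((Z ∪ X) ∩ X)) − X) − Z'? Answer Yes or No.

No

6 ∈ Z and 6 ∈ X, so 6 ∈ Z ∪ X
6 ∈ (Z ∪ X) and 6 ∈ X, so 6 ∈ (Z ∪ X) ∩ X
6 ∈ Z and 6 ∈ ((Z ∪ X) ∩ X), so 6 ∉ Z − ((Z ∪ X) ∩ X)
6 ∉ (Z − ((Z ∪ X) ∩ X)) and 6 ∈ X, so 6 ∉ (Z − ((Z ∪ X) ∩ X)) − X
6 ∈ Z, so 6 ∉ Z'
6 ∉ ((Z − ((Z ∪ X) ∩ X)) − X) and 6 ∉ Z', so 6 ∉ ((Z − ((Z ∪ X) ∩ X)) − X) − Z'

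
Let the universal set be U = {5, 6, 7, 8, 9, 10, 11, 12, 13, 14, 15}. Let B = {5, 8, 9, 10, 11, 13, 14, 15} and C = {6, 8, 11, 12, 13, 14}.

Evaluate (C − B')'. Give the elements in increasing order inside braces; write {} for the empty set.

B' = {6, 7, 12}
C − B' = {8, 11, 13, 14}
(C − B')' = {5, 6, 7, 9, 10, 12, 15}

{5, 6, 7, 9, 10, 12, 15}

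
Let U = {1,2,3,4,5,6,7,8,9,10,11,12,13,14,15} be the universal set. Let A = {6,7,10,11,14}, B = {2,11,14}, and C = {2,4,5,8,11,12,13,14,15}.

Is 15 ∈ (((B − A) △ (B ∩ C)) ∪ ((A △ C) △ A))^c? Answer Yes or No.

15 ∉ B and 15 ∉ A, so 15 ∉ B − A
15 ∉ B and 15 ∈ C, so 15 ∉ B ∩ C
15 ∉ (B − A) and 15 ∉ (B ∩ C), so 15 ∉ (B − A) △ (B ∩ C)
15 ∉ A and 15 ∈ C, so 15 ∈ A △ C
15 ∈ (A △ C) and 15 ∉ A, so 15 ∈ (A △ C) △ A
15 ∉ ((B − A) △ (B ∩ C)) and 15 ∈ ((A △ C) △ A), so 15 ∈ ((B − A) △ (B ∩ C)) ∪ ((A △ C) △ A)
15 ∉ (((B − A) △ (B ∩ C)) ∪ ((A △ C) △ A))^c since 15 ∈ (((B − A) △ (B ∩ C)) ∪ ((A △ C) △ A))

No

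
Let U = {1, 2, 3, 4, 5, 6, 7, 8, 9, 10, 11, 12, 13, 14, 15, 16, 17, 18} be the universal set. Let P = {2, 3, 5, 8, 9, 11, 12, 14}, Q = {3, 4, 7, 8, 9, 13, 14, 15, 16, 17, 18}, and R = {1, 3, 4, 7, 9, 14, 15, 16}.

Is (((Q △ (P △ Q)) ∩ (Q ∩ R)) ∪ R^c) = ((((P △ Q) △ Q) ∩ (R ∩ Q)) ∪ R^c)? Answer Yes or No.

Yes

P △ Q = {2, 4, 5, 7, 11, 12, 13, 15, 16, 17, 18}
Q △ (P △ Q) = {2, 3, 5, 8, 9, 11, 12, 14}
Q ∩ R = {3, 4, 7, 9, 14, 15, 16}
(Q △ (P △ Q)) ∩ (Q ∩ R) = {3, 9, 14}
R^c = {2, 5, 6, 8, 10, 11, 12, 13, 17, 18}
((Q △ (P △ Q)) ∩ (Q ∩ R)) ∪ R^c = {2, 3, 5, 6, 8, 9, 10, 11, 12, 13, 14, 17, 18}
(P △ Q) △ Q = {2, 3, 5, 8, 9, 11, 12, 14}
R ∩ Q = {3, 4, 7, 9, 14, 15, 16}
((P △ Q) △ Q) ∩ (R ∩ Q) = {3, 9, 14}
(((P △ Q) △ Q) ∩ (R ∩ Q)) ∪ R^c = {2, 3, 5, 6, 8, 9, 10, 11, 12, 13, 14, 17, 18}
Both equal {2, 3, 5, 6, 8, 9, 10, 11, 12, 13, 14, 17, 18}, so ((Q △ (P △ Q)) ∩ (Q ∩ R)) ∪ R^c = (((P △ Q) △ Q) ∩ (R ∩ Q)) ∪ R^c.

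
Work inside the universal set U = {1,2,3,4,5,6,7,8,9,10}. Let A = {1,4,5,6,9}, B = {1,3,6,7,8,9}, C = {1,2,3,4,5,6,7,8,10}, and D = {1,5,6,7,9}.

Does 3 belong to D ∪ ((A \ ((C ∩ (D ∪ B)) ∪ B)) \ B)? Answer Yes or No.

3 ∉ D and 3 ∈ B, so 3 ∈ D ∪ B
3 ∈ C and 3 ∈ (D ∪ B), so 3 ∈ C ∩ (D ∪ B)
3 ∈ (C ∩ (D ∪ B)) and 3 ∈ B, so 3 ∈ (C ∩ (D ∪ B)) ∪ B
3 ∉ A and 3 ∈ ((C ∩ (D ∪ B)) ∪ B), so 3 ∉ A \ ((C ∩ (D ∪ B)) ∪ B)
3 ∉ (A \ ((C ∩ (D ∪ B)) ∪ B)) and 3 ∈ B, so 3 ∉ (A \ ((C ∩ (D ∪ B)) ∪ B)) \ B
3 ∉ D and 3 ∉ ((A \ ((C ∩ (D ∪ B)) ∪ B)) \ B), so 3 ∉ D ∪ ((A \ ((C ∩ (D ∪ B)) ∪ B)) \ B)

No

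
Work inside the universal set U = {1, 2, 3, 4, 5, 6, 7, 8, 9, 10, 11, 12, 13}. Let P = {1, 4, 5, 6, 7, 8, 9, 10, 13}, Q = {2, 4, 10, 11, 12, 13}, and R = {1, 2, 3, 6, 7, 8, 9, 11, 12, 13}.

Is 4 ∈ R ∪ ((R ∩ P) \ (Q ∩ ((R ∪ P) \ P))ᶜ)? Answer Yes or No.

No

4 ∉ R and 4 ∈ P, so 4 ∉ R ∩ P
4 ∉ R and 4 ∈ P, so 4 ∈ R ∪ P
4 ∈ (R ∪ P) and 4 ∈ P, so 4 ∉ (R ∪ P) \ P
4 ∈ Q and 4 ∉ ((R ∪ P) \ P), so 4 ∉ Q ∩ ((R ∪ P) \ P)
4 ∈ (Q ∩ ((R ∪ P) \ P))ᶜ since 4 ∉ (Q ∩ ((R ∪ P) \ P))
4 ∉ (R ∩ P) and 4 ∈ (Q ∩ ((R ∪ P) \ P))ᶜ, so 4 ∉ (R ∩ P) \ (Q ∩ ((R ∪ P) \ P))ᶜ
4 ∉ R and 4 ∉ ((R ∩ P) \ (Q ∩ ((R ∪ P) \ P))ᶜ), so 4 ∉ R ∪ ((R ∩ P) \ (Q ∩ ((R ∪ P) \ P))ᶜ)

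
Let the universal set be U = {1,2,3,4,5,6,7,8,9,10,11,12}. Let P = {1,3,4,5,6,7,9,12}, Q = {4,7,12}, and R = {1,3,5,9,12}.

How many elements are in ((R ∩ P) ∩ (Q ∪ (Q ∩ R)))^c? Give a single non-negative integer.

R ∩ P = {1,3,5,9,12}
Q ∩ R = {12}
Q ∪ (Q ∩ R) = {4,7,12}
(R ∩ P) ∩ (Q ∪ (Q ∩ R)) = {12}
((R ∩ P) ∩ (Q ∪ (Q ∩ R)))^c = {1,2,3,4,5,6,7,8,9,10,11}
|((R ∩ P) ∩ (Q ∪ (Q ∩ R)))^c| = 11

11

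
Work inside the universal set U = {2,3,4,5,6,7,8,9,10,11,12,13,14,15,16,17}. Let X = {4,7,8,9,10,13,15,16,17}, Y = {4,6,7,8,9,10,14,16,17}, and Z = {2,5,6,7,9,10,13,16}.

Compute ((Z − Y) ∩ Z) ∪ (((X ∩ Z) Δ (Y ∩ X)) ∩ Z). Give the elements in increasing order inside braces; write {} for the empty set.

Z − Y = {2,5,13}
(Z − Y) ∩ Z = {2,5,13}
X ∩ Z = {7,9,10,13,16}
Y ∩ X = {4,7,8,9,10,16,17}
(X ∩ Z) Δ (Y ∩ X) = {4,8,13,17}
((X ∩ Z) Δ (Y ∩ X)) ∩ Z = {13}
((Z − Y) ∩ Z) ∪ (((X ∩ Z) Δ (Y ∩ X)) ∩ Z) = {2,5,13}

{2,5,13}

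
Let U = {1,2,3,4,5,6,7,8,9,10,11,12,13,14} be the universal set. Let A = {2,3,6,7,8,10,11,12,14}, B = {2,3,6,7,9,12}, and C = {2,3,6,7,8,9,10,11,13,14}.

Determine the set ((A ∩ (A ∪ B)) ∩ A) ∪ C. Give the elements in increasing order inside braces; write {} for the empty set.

A ∪ B = {2,3,6,7,8,9,10,11,12,14}
A ∩ (A ∪ B) = {2,3,6,7,8,10,11,12,14}
(A ∩ (A ∪ B)) ∩ A = {2,3,6,7,8,10,11,12,14}
((A ∩ (A ∪ B)) ∩ A) ∪ C = {2,3,6,7,8,9,10,11,12,13,14}

{2,3,6,7,8,9,10,11,12,13,14}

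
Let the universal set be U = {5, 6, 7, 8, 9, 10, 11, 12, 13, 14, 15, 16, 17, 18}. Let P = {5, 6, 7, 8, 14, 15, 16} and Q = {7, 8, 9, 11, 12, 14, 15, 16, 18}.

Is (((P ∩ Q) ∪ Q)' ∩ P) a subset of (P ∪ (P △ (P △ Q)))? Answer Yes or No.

P ∩ Q = {7, 8, 14, 15, 16}
(P ∩ Q) ∪ Q = {7, 8, 9, 11, 12, 14, 15, 16, 18}
((P ∩ Q) ∪ Q)' = {5, 6, 10, 13, 17}
((P ∩ Q) ∪ Q)' ∩ P = {5, 6}
P △ Q = {5, 6, 9, 11, 12, 18}
P △ (P △ Q) = {7, 8, 9, 11, 12, 14, 15, 16, 18}
P ∪ (P △ (P △ Q)) = {5, 6, 7, 8, 9, 11, 12, 14, 15, 16, 18}
Every element of {5, 6} is in {5, 6, 7, 8, 9, 11, 12, 14, 15, 16, 18}, so ((P ∩ Q) ∪ Q)' ∩ P ⊆ P ∪ (P △ (P △ Q)).

Yes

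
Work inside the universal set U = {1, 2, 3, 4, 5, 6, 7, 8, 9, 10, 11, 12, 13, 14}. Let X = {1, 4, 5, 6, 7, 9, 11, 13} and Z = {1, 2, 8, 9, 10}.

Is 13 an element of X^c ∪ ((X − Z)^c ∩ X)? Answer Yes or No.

13 ∈ X, so 13 ∉ X^c
13 ∈ X and 13 ∉ Z, so 13 ∈ X − Z
13 ∉ (X − Z)^c since 13 ∈ (X − Z)
13 ∉ (X − Z)^c and 13 ∈ X, so 13 ∉ (X − Z)^c ∩ X
13 ∉ X^c and 13 ∉ ((X − Z)^c ∩ X), so 13 ∉ X^c ∪ ((X − Z)^c ∩ X)

No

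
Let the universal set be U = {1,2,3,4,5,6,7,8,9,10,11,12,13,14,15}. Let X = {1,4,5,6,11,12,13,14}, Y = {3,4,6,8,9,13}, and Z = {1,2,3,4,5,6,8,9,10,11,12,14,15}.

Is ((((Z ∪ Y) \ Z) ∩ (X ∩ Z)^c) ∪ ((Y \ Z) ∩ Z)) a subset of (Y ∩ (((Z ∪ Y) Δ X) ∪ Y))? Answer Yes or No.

Z ∪ Y = {1,2,3,4,5,6,8,9,10,11,12,13,14,15}
(Z ∪ Y) \ Z = {13}
X ∩ Z = {1,4,5,6,11,12,14}
(X ∩ Z)^c = {2,3,7,8,9,10,13,15}
((Z ∪ Y) \ Z) ∩ (X ∩ Z)^c = {13}
Y \ Z = {13}
(Y \ Z) ∩ Z = {}
(((Z ∪ Y) \ Z) ∩ (X ∩ Z)^c) ∪ ((Y \ Z) ∩ Z) = {13}
(Z ∪ Y) Δ X = {2,3,8,9,10,15}
((Z ∪ Y) Δ X) ∪ Y = {2,3,4,6,8,9,10,13,15}
Y ∩ (((Z ∪ Y) Δ X) ∪ Y) = {3,4,6,8,9,13}
Every element of {13} is in {3,4,6,8,9,13}, so (((Z ∪ Y) \ Z) ∩ (X ∩ Z)^c) ∪ ((Y \ Z) ∩ Z) ⊆ Y ∩ (((Z ∪ Y) Δ X) ∪ Y).

Yes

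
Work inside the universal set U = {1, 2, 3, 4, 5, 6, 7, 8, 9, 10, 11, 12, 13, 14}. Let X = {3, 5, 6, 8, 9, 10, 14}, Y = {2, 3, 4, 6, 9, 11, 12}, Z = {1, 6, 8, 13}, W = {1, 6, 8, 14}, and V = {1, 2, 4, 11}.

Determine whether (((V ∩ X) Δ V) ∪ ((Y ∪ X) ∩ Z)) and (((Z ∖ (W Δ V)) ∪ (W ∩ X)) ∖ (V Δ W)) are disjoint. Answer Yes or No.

No

V ∩ X = {}
(V ∩ X) Δ V = {1, 2, 4, 11}
Y ∪ X = {2, 3, 4, 5, 6, 8, 9, 10, 11, 12, 14}
(Y ∪ X) ∩ Z = {6, 8}
((V ∩ X) Δ V) ∪ ((Y ∪ X) ∩ Z) = {1, 2, 4, 6, 8, 11}
W Δ V = {2, 4, 6, 8, 11, 14}
Z ∖ (W Δ V) = {1, 13}
W ∩ X = {6, 8, 14}
(Z ∖ (W Δ V)) ∪ (W ∩ X) = {1, 6, 8, 13, 14}
V Δ W = {2, 4, 6, 8, 11, 14}
((Z ∖ (W Δ V)) ∪ (W ∩ X)) ∖ (V Δ W) = {1, 13}
1 lies in both, so they are not disjoint.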